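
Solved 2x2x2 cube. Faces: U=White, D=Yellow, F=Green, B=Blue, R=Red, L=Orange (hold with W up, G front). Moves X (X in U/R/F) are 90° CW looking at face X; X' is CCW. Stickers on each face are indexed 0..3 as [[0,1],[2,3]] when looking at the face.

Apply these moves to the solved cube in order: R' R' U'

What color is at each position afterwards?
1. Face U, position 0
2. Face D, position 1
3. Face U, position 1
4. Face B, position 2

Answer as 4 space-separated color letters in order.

Answer: Y W Y G

Derivation:
After move 1 (R'): R=RRRR U=WBWB F=GWGW D=YGYG B=YBYB
After move 2 (R'): R=RRRR U=WYWY F=GBGB D=YWYW B=GBGB
After move 3 (U'): U=YYWW F=OOGB R=GBRR B=RRGB L=GBOO
Query 1: U[0] = Y
Query 2: D[1] = W
Query 3: U[1] = Y
Query 4: B[2] = G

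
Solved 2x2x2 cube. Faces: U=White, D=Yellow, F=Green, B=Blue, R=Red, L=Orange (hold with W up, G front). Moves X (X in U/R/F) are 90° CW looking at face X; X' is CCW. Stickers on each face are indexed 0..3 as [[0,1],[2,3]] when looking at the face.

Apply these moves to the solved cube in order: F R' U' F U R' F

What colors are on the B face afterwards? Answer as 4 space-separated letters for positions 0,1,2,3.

Answer: G R G B

Derivation:
After move 1 (F): F=GGGG U=WWOO R=WRWR D=RRYY L=OYOY
After move 2 (R'): R=RRWW U=WBOB F=GWGO D=RGYG B=YBRB
After move 3 (U'): U=BBWO F=OYGO R=GWWW B=RRRB L=YBOY
After move 4 (F): F=GOOY U=BBYB R=WWOW D=WGYG L=YROG
After move 5 (U): U=YBBB F=WWOY R=RROW B=YRRB L=GOOG
After move 6 (R'): R=RWRO U=YRBY F=WBOB D=WWYY B=GRGB
After move 7 (F): F=OWBB U=YRGO R=BWYO D=RRYY L=GWOW
Query: B face = GRGB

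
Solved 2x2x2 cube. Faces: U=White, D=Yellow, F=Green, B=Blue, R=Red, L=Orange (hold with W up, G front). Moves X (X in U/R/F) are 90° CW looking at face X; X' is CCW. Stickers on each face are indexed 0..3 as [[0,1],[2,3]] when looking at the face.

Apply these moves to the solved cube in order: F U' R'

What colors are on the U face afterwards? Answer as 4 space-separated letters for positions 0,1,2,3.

Answer: W B W W

Derivation:
After move 1 (F): F=GGGG U=WWOO R=WRWR D=RRYY L=OYOY
After move 2 (U'): U=WOWO F=OYGG R=GGWR B=WRBB L=BBOY
After move 3 (R'): R=GRGW U=WBWW F=OOGO D=RYYG B=YRRB
Query: U face = WBWW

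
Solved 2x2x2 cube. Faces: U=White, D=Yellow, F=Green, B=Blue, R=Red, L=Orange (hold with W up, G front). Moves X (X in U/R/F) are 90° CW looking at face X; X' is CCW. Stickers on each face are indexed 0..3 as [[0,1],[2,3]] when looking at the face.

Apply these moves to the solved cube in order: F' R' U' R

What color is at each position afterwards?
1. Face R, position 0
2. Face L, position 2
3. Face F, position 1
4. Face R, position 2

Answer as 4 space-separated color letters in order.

Answer: Y O G Y

Derivation:
After move 1 (F'): F=GGGG U=WWRR R=YRYR D=OOYY L=OWOW
After move 2 (R'): R=RRYY U=WBRB F=GWGR D=OGYG B=YBOB
After move 3 (U'): U=BBWR F=OWGR R=GWYY B=RROB L=YBOW
After move 4 (R): R=YGYW U=BWWR F=OGGG D=OOYR B=RRBB
Query 1: R[0] = Y
Query 2: L[2] = O
Query 3: F[1] = G
Query 4: R[2] = Y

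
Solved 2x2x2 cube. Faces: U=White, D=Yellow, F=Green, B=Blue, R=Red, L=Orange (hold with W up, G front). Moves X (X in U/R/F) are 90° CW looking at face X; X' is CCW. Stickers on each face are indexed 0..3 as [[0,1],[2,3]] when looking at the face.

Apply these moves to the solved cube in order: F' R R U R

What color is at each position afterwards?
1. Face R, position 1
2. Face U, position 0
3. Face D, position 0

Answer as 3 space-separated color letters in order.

Answer: G R O

Derivation:
After move 1 (F'): F=GGGG U=WWRR R=YRYR D=OOYY L=OWOW
After move 2 (R): R=YYRR U=WGRG F=GOGY D=OBYB B=RBWB
After move 3 (R): R=RYRY U=WORY F=GBGB D=OWYR B=GBGB
After move 4 (U): U=RWYO F=RYGB R=GBRY B=OWGB L=GBOW
After move 5 (R): R=RGYB U=RYYB F=RWGR D=OGYO B=OWWB
Query 1: R[1] = G
Query 2: U[0] = R
Query 3: D[0] = O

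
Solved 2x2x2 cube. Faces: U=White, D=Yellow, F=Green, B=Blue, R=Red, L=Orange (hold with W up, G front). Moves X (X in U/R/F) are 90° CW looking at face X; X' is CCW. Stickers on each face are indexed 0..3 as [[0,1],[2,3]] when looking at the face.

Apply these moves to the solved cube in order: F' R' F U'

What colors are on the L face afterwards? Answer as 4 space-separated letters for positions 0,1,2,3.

Answer: Y B O G

Derivation:
After move 1 (F'): F=GGGG U=WWRR R=YRYR D=OOYY L=OWOW
After move 2 (R'): R=RRYY U=WBRB F=GWGR D=OGYG B=YBOB
After move 3 (F): F=GGRW U=WBWW R=RRBY D=YRYG L=OOOG
After move 4 (U'): U=BWWW F=OORW R=GGBY B=RROB L=YBOG
Query: L face = YBOG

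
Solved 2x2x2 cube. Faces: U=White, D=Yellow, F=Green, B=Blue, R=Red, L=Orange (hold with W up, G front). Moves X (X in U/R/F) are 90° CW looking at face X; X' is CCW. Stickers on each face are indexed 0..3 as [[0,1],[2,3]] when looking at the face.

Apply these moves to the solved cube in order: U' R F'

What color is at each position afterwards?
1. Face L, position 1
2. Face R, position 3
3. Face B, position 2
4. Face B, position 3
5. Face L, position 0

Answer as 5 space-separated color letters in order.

After move 1 (U'): U=WWWW F=OOGG R=GGRR B=RRBB L=BBOO
After move 2 (R): R=RGRG U=WOWG F=OYGY D=YBYR B=WRWB
After move 3 (F'): F=YYOG U=WORR R=BGYG D=BOYR L=BGOW
Query 1: L[1] = G
Query 2: R[3] = G
Query 3: B[2] = W
Query 4: B[3] = B
Query 5: L[0] = B

Answer: G G W B B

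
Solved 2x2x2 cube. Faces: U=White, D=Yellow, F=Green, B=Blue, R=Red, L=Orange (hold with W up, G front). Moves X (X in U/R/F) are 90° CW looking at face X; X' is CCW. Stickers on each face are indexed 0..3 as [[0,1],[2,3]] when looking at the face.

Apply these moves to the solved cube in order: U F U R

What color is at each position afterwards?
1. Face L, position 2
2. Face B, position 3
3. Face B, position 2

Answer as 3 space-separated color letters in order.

After move 1 (U): U=WWWW F=RRGG R=BBRR B=OOBB L=GGOO
After move 2 (F): F=GRGR U=WWOG R=WBWR D=RBYY L=GYOY
After move 3 (U): U=OWGW F=WBGR R=OOWR B=GYBB L=GROY
After move 4 (R): R=WORO U=OBGR F=WBGY D=RBYG B=WYWB
Query 1: L[2] = O
Query 2: B[3] = B
Query 3: B[2] = W

Answer: O B W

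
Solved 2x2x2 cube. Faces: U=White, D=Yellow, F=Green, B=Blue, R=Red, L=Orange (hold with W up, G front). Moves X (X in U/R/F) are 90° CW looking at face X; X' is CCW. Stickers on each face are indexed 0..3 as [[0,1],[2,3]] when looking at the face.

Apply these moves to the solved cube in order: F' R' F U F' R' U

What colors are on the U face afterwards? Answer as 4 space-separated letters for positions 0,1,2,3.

After move 1 (F'): F=GGGG U=WWRR R=YRYR D=OOYY L=OWOW
After move 2 (R'): R=RRYY U=WBRB F=GWGR D=OGYG B=YBOB
After move 3 (F): F=GGRW U=WBWW R=RRBY D=YRYG L=OOOG
After move 4 (U): U=WWWB F=RRRW R=YBBY B=OOOB L=GGOG
After move 5 (F'): F=RWRR U=WWYB R=RBYY D=GGYG L=GBOW
After move 6 (R'): R=BYRY U=WOYO F=RWRB D=GWYR B=GOGB
After move 7 (U): U=YWOO F=BYRB R=GORY B=GBGB L=RWOW
Query: U face = YWOO

Answer: Y W O O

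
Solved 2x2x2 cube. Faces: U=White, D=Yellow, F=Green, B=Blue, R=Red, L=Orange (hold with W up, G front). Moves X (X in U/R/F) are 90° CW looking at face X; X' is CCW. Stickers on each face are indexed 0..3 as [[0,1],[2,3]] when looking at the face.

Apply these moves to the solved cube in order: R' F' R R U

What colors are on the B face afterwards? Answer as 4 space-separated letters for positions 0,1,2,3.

Answer: O B W B

Derivation:
After move 1 (R'): R=RRRR U=WBWB F=GWGW D=YGYG B=YBYB
After move 2 (F'): F=WWGG U=WBRR R=GRYR D=OOYG L=OBOW
After move 3 (R): R=YGRR U=WWRG F=WOGG D=OYYY B=RBBB
After move 4 (R): R=RYRG U=WORG F=WYGY D=OBYR B=GBWB
After move 5 (U): U=RWGO F=RYGY R=GBRG B=OBWB L=WYOW
Query: B face = OBWB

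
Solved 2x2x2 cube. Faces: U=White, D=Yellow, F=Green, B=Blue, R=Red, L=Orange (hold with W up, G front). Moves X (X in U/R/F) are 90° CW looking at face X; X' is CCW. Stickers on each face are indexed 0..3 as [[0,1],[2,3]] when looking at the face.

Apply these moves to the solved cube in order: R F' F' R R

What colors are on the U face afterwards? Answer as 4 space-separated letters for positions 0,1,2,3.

Answer: W W B B

Derivation:
After move 1 (R): R=RRRR U=WGWG F=GYGY D=YBYB B=WBWB
After move 2 (F'): F=YYGG U=WGRR R=BRYR D=OOYB L=OGOW
After move 3 (F'): F=YGYG U=WGBY R=OROR D=GWYB L=OROR
After move 4 (R): R=OORR U=WGBG F=YWYB D=GWYW B=YBGB
After move 5 (R): R=RORO U=WWBB F=YWYW D=GGYY B=GBGB
Query: U face = WWBB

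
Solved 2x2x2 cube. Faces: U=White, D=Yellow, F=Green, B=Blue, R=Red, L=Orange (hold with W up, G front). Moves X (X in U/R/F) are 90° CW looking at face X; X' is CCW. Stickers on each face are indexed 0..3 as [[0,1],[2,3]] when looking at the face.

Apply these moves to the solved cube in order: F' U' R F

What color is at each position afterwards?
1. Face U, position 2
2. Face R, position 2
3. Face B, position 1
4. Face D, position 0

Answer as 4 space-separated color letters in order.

After move 1 (F'): F=GGGG U=WWRR R=YRYR D=OOYY L=OWOW
After move 2 (U'): U=WRWR F=OWGG R=GGYR B=YRBB L=BBOW
After move 3 (R): R=YGRG U=WWWG F=OOGY D=OBYY B=RRRB
After move 4 (F): F=GOYO U=WWWB R=WGGG D=RYYY L=BOOB
Query 1: U[2] = W
Query 2: R[2] = G
Query 3: B[1] = R
Query 4: D[0] = R

Answer: W G R R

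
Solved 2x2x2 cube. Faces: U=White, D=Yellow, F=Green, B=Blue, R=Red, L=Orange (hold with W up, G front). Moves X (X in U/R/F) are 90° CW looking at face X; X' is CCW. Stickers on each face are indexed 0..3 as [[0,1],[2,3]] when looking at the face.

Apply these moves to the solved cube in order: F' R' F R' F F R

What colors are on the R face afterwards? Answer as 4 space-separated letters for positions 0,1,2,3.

After move 1 (F'): F=GGGG U=WWRR R=YRYR D=OOYY L=OWOW
After move 2 (R'): R=RRYY U=WBRB F=GWGR D=OGYG B=YBOB
After move 3 (F): F=GGRW U=WBWW R=RRBY D=YRYG L=OOOG
After move 4 (R'): R=RYRB U=WOWY F=GBRW D=YGYW B=GBRB
After move 5 (F): F=RGWB U=WOGO R=WYYB D=RRYW L=OYOG
After move 6 (F): F=WRBG U=WOGY R=GYOB D=YWYW L=OROR
After move 7 (R): R=OGBY U=WRGG F=WWBW D=YRYG B=YBOB
Query: R face = OGBY

Answer: O G B Y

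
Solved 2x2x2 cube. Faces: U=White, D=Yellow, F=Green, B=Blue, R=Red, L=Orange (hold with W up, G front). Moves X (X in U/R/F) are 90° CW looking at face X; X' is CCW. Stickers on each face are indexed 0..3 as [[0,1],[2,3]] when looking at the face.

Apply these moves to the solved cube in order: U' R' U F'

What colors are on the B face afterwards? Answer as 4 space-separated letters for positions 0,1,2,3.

After move 1 (U'): U=WWWW F=OOGG R=GGRR B=RRBB L=BBOO
After move 2 (R'): R=GRGR U=WBWR F=OWGW D=YOYG B=YRYB
After move 3 (U): U=WWRB F=GRGW R=YRGR B=BBYB L=OWOO
After move 4 (F'): F=RWGG U=WWYG R=ORYR D=WOYG L=OBOR
Query: B face = BBYB

Answer: B B Y B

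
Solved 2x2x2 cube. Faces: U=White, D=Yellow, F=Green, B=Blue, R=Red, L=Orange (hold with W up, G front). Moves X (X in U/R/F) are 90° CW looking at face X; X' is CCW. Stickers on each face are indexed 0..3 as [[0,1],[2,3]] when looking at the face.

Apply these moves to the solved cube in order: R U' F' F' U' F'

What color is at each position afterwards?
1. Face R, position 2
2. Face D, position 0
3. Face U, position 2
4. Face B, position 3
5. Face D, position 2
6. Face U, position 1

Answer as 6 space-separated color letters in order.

Answer: W R Y B Y Y

Derivation:
After move 1 (R): R=RRRR U=WGWG F=GYGY D=YBYB B=WBWB
After move 2 (U'): U=GGWW F=OOGY R=GYRR B=RRWB L=WBOO
After move 3 (F'): F=OYOG U=GGGR R=BYYR D=BOYB L=WWOW
After move 4 (F'): F=YGOO U=GGBY R=OYBR D=WWYB L=WROG
After move 5 (U'): U=GYGB F=WROO R=YGBR B=OYWB L=RROG
After move 6 (F'): F=ROWO U=GYYB R=WGWR D=RGYB L=RBOG
Query 1: R[2] = W
Query 2: D[0] = R
Query 3: U[2] = Y
Query 4: B[3] = B
Query 5: D[2] = Y
Query 6: U[1] = Y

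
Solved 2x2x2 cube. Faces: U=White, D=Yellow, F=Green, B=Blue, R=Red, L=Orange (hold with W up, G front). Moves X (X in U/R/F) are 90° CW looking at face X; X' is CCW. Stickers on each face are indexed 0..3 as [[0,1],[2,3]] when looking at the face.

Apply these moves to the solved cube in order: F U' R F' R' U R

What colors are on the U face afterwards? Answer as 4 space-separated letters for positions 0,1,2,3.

Answer: W G O R

Derivation:
After move 1 (F): F=GGGG U=WWOO R=WRWR D=RRYY L=OYOY
After move 2 (U'): U=WOWO F=OYGG R=GGWR B=WRBB L=BBOY
After move 3 (R): R=WGRG U=WYWG F=ORGY D=RBYW B=OROB
After move 4 (F'): F=RYOG U=WYWR R=BGRG D=BYYW L=BGOW
After move 5 (R'): R=GGBR U=WOWO F=RYOR D=BYYG B=WRYB
After move 6 (U): U=WWOO F=GGOR R=WRBR B=BGYB L=RYOW
After move 7 (R): R=BWRR U=WGOR F=GYOG D=BYYB B=OGWB
Query: U face = WGOR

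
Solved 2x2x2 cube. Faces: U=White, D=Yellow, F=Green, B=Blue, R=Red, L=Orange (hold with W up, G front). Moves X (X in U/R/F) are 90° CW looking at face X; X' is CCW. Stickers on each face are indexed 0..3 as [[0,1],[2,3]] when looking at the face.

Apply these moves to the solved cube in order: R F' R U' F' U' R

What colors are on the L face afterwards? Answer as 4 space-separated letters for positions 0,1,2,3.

After move 1 (R): R=RRRR U=WGWG F=GYGY D=YBYB B=WBWB
After move 2 (F'): F=YYGG U=WGRR R=BRYR D=OOYB L=OGOW
After move 3 (R): R=YBRR U=WYRG F=YOGB D=OWYW B=RBGB
After move 4 (U'): U=YGWR F=OGGB R=YORR B=YBGB L=RBOW
After move 5 (F'): F=GBOG U=YGYR R=WOOR D=BWYW L=RROW
After move 6 (U'): U=GRYY F=RROG R=GBOR B=WOGB L=YBOW
After move 7 (R): R=OGRB U=GRYG F=RWOW D=BGYW B=YORB
Query: L face = YBOW

Answer: Y B O W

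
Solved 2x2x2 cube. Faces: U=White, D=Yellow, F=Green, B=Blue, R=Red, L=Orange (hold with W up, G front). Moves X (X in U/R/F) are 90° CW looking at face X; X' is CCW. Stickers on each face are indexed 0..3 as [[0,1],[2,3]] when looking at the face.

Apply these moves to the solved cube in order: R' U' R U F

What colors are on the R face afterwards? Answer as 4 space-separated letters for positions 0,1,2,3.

Answer: W R O W

Derivation:
After move 1 (R'): R=RRRR U=WBWB F=GWGW D=YGYG B=YBYB
After move 2 (U'): U=BBWW F=OOGW R=GWRR B=RRYB L=YBOO
After move 3 (R): R=RGRW U=BOWW F=OGGG D=YYYR B=WRBB
After move 4 (U): U=WBWO F=RGGG R=WRRW B=YBBB L=OGOO
After move 5 (F): F=GRGG U=WBOG R=WROW D=RWYR L=OYOY
Query: R face = WROW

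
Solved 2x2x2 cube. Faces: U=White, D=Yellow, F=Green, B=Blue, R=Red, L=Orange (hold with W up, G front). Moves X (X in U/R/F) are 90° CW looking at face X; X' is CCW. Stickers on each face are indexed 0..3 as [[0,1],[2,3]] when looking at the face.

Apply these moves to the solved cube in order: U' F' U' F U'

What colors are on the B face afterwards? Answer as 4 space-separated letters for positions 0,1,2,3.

After move 1 (U'): U=WWWW F=OOGG R=GGRR B=RRBB L=BBOO
After move 2 (F'): F=OGOG U=WWGR R=YGYR D=BOYY L=BWOW
After move 3 (U'): U=WRWG F=BWOG R=OGYR B=YGBB L=RROW
After move 4 (F): F=OBGW U=WRWR R=WGGR D=YOYY L=RBOO
After move 5 (U'): U=RRWW F=RBGW R=OBGR B=WGBB L=YGOO
Query: B face = WGBB

Answer: W G B B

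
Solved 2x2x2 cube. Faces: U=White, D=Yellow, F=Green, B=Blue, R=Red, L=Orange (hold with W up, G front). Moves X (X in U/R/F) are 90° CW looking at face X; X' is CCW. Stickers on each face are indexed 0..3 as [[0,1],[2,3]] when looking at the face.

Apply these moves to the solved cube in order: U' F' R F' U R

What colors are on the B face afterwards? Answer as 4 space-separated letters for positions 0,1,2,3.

After move 1 (U'): U=WWWW F=OOGG R=GGRR B=RRBB L=BBOO
After move 2 (F'): F=OGOG U=WWGR R=YGYR D=BOYY L=BWOW
After move 3 (R): R=YYRG U=WGGG F=OOOY D=BBYR B=RRWB
After move 4 (F'): F=OYOO U=WGYR R=BYBG D=WWYR L=BGOG
After move 5 (U): U=YWRG F=BYOO R=RRBG B=BGWB L=OYOG
After move 6 (R): R=BRGR U=YYRO F=BWOR D=WWYB B=GGWB
Query: B face = GGWB

Answer: G G W B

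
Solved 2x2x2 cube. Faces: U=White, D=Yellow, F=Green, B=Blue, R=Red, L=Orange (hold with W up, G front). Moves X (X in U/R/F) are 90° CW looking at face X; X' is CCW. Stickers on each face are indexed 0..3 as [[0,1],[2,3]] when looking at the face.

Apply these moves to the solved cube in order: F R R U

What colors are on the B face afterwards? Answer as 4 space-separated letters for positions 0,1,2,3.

After move 1 (F): F=GGGG U=WWOO R=WRWR D=RRYY L=OYOY
After move 2 (R): R=WWRR U=WGOG F=GRGY D=RBYB B=OBWB
After move 3 (R): R=RWRW U=WROY F=GBGB D=RWYO B=GBGB
After move 4 (U): U=OWYR F=RWGB R=GBRW B=OYGB L=GBOY
Query: B face = OYGB

Answer: O Y G B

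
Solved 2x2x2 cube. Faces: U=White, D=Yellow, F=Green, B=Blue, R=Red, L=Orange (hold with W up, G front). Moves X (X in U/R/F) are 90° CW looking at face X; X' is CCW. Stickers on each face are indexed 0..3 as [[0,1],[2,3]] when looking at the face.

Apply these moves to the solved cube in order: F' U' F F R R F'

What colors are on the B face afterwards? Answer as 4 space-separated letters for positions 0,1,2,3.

After move 1 (F'): F=GGGG U=WWRR R=YRYR D=OOYY L=OWOW
After move 2 (U'): U=WRWR F=OWGG R=GGYR B=YRBB L=BBOW
After move 3 (F): F=GOGW U=WRWB R=WGRR D=YGYY L=BOOO
After move 4 (F): F=GGWO U=WROO R=WGBR D=RWYY L=BYOG
After move 5 (R): R=BWRG U=WGOO F=GWWY D=RBYY B=ORRB
After move 6 (R): R=RBGW U=WWOY F=GBWY D=RRYO B=ORGB
After move 7 (F'): F=BYGW U=WWRG R=RBRW D=YGYO L=BYOO
Query: B face = ORGB

Answer: O R G B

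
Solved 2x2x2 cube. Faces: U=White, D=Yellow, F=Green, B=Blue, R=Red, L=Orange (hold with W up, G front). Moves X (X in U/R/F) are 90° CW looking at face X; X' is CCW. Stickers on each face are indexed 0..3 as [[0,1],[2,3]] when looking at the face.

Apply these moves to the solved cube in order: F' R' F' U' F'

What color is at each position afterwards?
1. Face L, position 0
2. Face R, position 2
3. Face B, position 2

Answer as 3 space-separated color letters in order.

After move 1 (F'): F=GGGG U=WWRR R=YRYR D=OOYY L=OWOW
After move 2 (R'): R=RRYY U=WBRB F=GWGR D=OGYG B=YBOB
After move 3 (F'): F=WRGG U=WBRY R=GROY D=WWYG L=OBOR
After move 4 (U'): U=BYWR F=OBGG R=WROY B=GROB L=YBOR
After move 5 (F'): F=BGOG U=BYWO R=WRWY D=BRYG L=YROW
Query 1: L[0] = Y
Query 2: R[2] = W
Query 3: B[2] = O

Answer: Y W O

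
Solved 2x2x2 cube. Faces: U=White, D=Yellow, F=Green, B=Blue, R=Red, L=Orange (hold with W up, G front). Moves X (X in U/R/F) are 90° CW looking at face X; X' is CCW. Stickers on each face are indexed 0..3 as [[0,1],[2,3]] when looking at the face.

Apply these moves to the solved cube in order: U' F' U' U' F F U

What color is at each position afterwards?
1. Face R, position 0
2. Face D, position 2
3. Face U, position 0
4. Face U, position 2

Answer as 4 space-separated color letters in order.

After move 1 (U'): U=WWWW F=OOGG R=GGRR B=RRBB L=BBOO
After move 2 (F'): F=OGOG U=WWGR R=YGYR D=BOYY L=BWOW
After move 3 (U'): U=WRWG F=BWOG R=OGYR B=YGBB L=RROW
After move 4 (U'): U=RGWW F=RROG R=BWYR B=OGBB L=YGOW
After move 5 (F): F=ORGR U=RGWG R=WWWR D=YBYY L=YBOO
After move 6 (F): F=GORR U=RGOB R=WWGR D=WWYY L=YYOB
After move 7 (U): U=ORBG F=WWRR R=OGGR B=YYBB L=GOOB
Query 1: R[0] = O
Query 2: D[2] = Y
Query 3: U[0] = O
Query 4: U[2] = B

Answer: O Y O B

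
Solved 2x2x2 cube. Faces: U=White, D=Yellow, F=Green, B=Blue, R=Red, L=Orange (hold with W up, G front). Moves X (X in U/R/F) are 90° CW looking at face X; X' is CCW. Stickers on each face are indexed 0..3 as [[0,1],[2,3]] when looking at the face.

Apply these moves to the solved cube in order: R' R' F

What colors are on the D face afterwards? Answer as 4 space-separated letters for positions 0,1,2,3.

After move 1 (R'): R=RRRR U=WBWB F=GWGW D=YGYG B=YBYB
After move 2 (R'): R=RRRR U=WYWY F=GBGB D=YWYW B=GBGB
After move 3 (F): F=GGBB U=WYOO R=WRYR D=RRYW L=OYOW
Query: D face = RRYW

Answer: R R Y W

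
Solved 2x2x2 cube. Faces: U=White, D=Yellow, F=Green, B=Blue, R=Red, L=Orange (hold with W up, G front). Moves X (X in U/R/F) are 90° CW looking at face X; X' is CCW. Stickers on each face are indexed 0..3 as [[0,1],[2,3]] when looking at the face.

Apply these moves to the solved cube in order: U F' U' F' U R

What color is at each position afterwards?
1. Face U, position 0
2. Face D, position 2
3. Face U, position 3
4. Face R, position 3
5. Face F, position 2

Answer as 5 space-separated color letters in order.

After move 1 (U): U=WWWW F=RRGG R=BBRR B=OOBB L=GGOO
After move 2 (F'): F=RGRG U=WWBR R=YBYR D=GOYY L=GWOW
After move 3 (U'): U=WRWB F=GWRG R=RGYR B=YBBB L=OOOW
After move 4 (F'): F=WGGR U=WRRY R=OGGR D=OWYY L=OBOW
After move 5 (U): U=RWYR F=OGGR R=YBGR B=OBBB L=WGOW
After move 6 (R): R=GYRB U=RGYR F=OWGY D=OBYO B=RBWB
Query 1: U[0] = R
Query 2: D[2] = Y
Query 3: U[3] = R
Query 4: R[3] = B
Query 5: F[2] = G

Answer: R Y R B G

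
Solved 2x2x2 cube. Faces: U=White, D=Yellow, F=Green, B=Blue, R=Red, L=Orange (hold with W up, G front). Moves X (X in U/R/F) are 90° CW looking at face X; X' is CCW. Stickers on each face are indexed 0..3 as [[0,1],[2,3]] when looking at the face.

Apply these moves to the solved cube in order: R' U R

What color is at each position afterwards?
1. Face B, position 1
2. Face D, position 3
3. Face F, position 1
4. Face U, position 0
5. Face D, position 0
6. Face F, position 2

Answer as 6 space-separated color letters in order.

After move 1 (R'): R=RRRR U=WBWB F=GWGW D=YGYG B=YBYB
After move 2 (U): U=WWBB F=RRGW R=YBRR B=OOYB L=GWOO
After move 3 (R): R=RYRB U=WRBW F=RGGG D=YYYO B=BOWB
Query 1: B[1] = O
Query 2: D[3] = O
Query 3: F[1] = G
Query 4: U[0] = W
Query 5: D[0] = Y
Query 6: F[2] = G

Answer: O O G W Y G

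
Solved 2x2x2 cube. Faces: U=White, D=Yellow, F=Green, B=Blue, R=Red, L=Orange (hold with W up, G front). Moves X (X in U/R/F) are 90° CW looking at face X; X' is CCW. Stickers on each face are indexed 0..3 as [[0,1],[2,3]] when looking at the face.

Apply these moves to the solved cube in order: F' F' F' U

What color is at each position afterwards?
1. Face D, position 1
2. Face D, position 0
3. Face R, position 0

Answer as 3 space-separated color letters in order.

Answer: R R B

Derivation:
After move 1 (F'): F=GGGG U=WWRR R=YRYR D=OOYY L=OWOW
After move 2 (F'): F=GGGG U=WWYY R=OROR D=WWYY L=OROR
After move 3 (F'): F=GGGG U=WWOO R=WRWR D=RRYY L=OYOY
After move 4 (U): U=OWOW F=WRGG R=BBWR B=OYBB L=GGOY
Query 1: D[1] = R
Query 2: D[0] = R
Query 3: R[0] = B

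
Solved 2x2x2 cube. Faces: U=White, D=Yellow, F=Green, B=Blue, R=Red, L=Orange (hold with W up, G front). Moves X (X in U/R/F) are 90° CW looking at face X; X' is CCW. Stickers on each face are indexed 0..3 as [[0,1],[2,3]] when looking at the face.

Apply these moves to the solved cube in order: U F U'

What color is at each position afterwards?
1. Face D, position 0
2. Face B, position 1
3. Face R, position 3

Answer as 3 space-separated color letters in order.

Answer: R B R

Derivation:
After move 1 (U): U=WWWW F=RRGG R=BBRR B=OOBB L=GGOO
After move 2 (F): F=GRGR U=WWOG R=WBWR D=RBYY L=GYOY
After move 3 (U'): U=WGWO F=GYGR R=GRWR B=WBBB L=OOOY
Query 1: D[0] = R
Query 2: B[1] = B
Query 3: R[3] = R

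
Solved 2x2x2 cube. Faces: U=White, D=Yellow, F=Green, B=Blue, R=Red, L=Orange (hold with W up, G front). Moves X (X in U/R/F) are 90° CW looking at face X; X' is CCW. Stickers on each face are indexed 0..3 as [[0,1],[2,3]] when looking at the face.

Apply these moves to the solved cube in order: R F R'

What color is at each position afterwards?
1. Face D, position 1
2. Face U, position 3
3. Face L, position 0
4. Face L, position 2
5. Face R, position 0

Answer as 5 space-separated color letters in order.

Answer: G W O O R

Derivation:
After move 1 (R): R=RRRR U=WGWG F=GYGY D=YBYB B=WBWB
After move 2 (F): F=GGYY U=WGOO R=WRGR D=RRYB L=OYOB
After move 3 (R'): R=RRWG U=WWOW F=GGYO D=RGYY B=BBRB
Query 1: D[1] = G
Query 2: U[3] = W
Query 3: L[0] = O
Query 4: L[2] = O
Query 5: R[0] = R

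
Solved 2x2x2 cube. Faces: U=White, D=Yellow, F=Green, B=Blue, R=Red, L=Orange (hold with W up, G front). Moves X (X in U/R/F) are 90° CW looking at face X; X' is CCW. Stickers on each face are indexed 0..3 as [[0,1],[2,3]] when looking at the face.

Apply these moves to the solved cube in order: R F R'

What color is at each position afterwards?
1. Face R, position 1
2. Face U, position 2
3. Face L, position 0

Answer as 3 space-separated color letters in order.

After move 1 (R): R=RRRR U=WGWG F=GYGY D=YBYB B=WBWB
After move 2 (F): F=GGYY U=WGOO R=WRGR D=RRYB L=OYOB
After move 3 (R'): R=RRWG U=WWOW F=GGYO D=RGYY B=BBRB
Query 1: R[1] = R
Query 2: U[2] = O
Query 3: L[0] = O

Answer: R O O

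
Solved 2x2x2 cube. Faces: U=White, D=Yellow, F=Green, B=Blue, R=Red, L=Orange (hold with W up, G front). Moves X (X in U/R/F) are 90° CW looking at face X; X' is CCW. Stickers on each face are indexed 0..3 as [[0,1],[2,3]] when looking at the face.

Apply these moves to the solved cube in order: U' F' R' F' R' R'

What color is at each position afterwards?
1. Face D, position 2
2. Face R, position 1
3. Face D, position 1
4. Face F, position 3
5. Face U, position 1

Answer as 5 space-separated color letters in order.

Answer: Y B B Y W

Derivation:
After move 1 (U'): U=WWWW F=OOGG R=GGRR B=RRBB L=BBOO
After move 2 (F'): F=OGOG U=WWGR R=YGYR D=BOYY L=BWOW
After move 3 (R'): R=GRYY U=WBGR F=OWOR D=BGYG B=YROB
After move 4 (F'): F=WROO U=WBGY R=GRBY D=WWYG L=BROG
After move 5 (R'): R=RYGB U=WOGY F=WBOY D=WRYO B=GRWB
After move 6 (R'): R=YBRG U=WWGG F=WOOY D=WBYY B=ORRB
Query 1: D[2] = Y
Query 2: R[1] = B
Query 3: D[1] = B
Query 4: F[3] = Y
Query 5: U[1] = W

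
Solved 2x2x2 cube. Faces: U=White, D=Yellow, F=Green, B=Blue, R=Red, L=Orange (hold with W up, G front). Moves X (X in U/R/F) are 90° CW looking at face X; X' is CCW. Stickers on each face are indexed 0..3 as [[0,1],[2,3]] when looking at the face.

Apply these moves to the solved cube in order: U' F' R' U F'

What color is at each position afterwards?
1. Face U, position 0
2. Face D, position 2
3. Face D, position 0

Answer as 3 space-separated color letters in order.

After move 1 (U'): U=WWWW F=OOGG R=GGRR B=RRBB L=BBOO
After move 2 (F'): F=OGOG U=WWGR R=YGYR D=BOYY L=BWOW
After move 3 (R'): R=GRYY U=WBGR F=OWOR D=BGYG B=YROB
After move 4 (U): U=GWRB F=GROR R=YRYY B=BWOB L=OWOW
After move 5 (F'): F=RRGO U=GWYY R=GRBY D=WWYG L=OBOR
Query 1: U[0] = G
Query 2: D[2] = Y
Query 3: D[0] = W

Answer: G Y W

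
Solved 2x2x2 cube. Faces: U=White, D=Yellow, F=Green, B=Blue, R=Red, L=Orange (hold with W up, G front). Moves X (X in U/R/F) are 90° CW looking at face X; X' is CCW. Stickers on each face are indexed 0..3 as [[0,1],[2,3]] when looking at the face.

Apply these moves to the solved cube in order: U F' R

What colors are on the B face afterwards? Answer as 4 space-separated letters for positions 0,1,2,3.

Answer: R O W B

Derivation:
After move 1 (U): U=WWWW F=RRGG R=BBRR B=OOBB L=GGOO
After move 2 (F'): F=RGRG U=WWBR R=YBYR D=GOYY L=GWOW
After move 3 (R): R=YYRB U=WGBG F=RORY D=GBYO B=ROWB
Query: B face = ROWB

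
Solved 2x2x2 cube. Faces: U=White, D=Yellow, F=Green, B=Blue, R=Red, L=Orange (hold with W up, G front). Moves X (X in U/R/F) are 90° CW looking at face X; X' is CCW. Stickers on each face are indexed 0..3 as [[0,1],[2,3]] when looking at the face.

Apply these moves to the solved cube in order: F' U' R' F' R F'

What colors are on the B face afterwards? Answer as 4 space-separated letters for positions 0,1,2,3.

Answer: G R B B

Derivation:
After move 1 (F'): F=GGGG U=WWRR R=YRYR D=OOYY L=OWOW
After move 2 (U'): U=WRWR F=OWGG R=GGYR B=YRBB L=BBOW
After move 3 (R'): R=GRGY U=WBWY F=ORGR D=OWYG B=YROB
After move 4 (F'): F=RROG U=WBGG R=WROY D=BWYG L=BYOW
After move 5 (R): R=OWYR U=WRGG F=RWOG D=BOYY B=GRBB
After move 6 (F'): F=WGRO U=WROY R=OWBR D=YWYY L=BGOG
Query: B face = GRBB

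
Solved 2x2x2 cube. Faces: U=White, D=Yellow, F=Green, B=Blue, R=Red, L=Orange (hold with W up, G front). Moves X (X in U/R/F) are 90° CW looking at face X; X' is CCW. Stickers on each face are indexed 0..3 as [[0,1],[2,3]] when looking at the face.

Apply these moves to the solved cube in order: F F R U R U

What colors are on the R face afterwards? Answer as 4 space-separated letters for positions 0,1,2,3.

After move 1 (F): F=GGGG U=WWOO R=WRWR D=RRYY L=OYOY
After move 2 (F): F=GGGG U=WWYY R=OROR D=WWYY L=OROR
After move 3 (R): R=OORR U=WGYG F=GWGY D=WBYB B=YBWB
After move 4 (U): U=YWGG F=OOGY R=YBRR B=ORWB L=GWOR
After move 5 (R): R=RYRB U=YOGY F=OBGB D=WWYO B=GRWB
After move 6 (U): U=GYYO F=RYGB R=GRRB B=GWWB L=OBOR
Query: R face = GRRB

Answer: G R R B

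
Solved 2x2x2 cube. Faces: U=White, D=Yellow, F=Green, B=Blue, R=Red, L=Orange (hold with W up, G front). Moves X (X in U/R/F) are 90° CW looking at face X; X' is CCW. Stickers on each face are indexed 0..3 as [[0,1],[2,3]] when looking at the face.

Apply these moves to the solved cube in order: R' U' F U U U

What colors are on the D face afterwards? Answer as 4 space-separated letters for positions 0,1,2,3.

Answer: R G Y G

Derivation:
After move 1 (R'): R=RRRR U=WBWB F=GWGW D=YGYG B=YBYB
After move 2 (U'): U=BBWW F=OOGW R=GWRR B=RRYB L=YBOO
After move 3 (F): F=GOWO U=BBOB R=WWWR D=RGYG L=YYOG
After move 4 (U): U=OBBB F=WWWO R=RRWR B=YYYB L=GOOG
After move 5 (U): U=BOBB F=RRWO R=YYWR B=GOYB L=WWOG
After move 6 (U): U=BBBO F=YYWO R=GOWR B=WWYB L=RROG
Query: D face = RGYG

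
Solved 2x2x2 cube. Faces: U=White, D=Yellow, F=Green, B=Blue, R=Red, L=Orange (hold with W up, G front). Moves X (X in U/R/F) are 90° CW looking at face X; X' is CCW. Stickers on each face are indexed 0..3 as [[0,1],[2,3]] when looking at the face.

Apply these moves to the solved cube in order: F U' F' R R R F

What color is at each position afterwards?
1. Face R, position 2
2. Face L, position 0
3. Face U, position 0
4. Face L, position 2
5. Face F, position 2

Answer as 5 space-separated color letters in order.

Answer: W B W O W

Derivation:
After move 1 (F): F=GGGG U=WWOO R=WRWR D=RRYY L=OYOY
After move 2 (U'): U=WOWO F=OYGG R=GGWR B=WRBB L=BBOY
After move 3 (F'): F=YGOG U=WOGW R=RGRR D=BYYY L=BOOW
After move 4 (R): R=RRRG U=WGGG F=YYOY D=BBYW B=WROB
After move 5 (R): R=RRGR U=WYGY F=YBOW D=BOYW B=GRGB
After move 6 (R): R=GRRR U=WBGW F=YOOW D=BGYG B=YRYB
After move 7 (F): F=OYWO U=WBWO R=GRWR D=RGYG L=BBOG
Query 1: R[2] = W
Query 2: L[0] = B
Query 3: U[0] = W
Query 4: L[2] = O
Query 5: F[2] = W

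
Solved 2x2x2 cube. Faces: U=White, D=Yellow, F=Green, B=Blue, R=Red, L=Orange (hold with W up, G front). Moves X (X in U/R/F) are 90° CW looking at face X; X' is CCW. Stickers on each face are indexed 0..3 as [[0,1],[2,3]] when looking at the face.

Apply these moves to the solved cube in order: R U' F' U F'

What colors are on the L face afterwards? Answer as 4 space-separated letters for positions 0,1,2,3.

Answer: O G O R

Derivation:
After move 1 (R): R=RRRR U=WGWG F=GYGY D=YBYB B=WBWB
After move 2 (U'): U=GGWW F=OOGY R=GYRR B=RRWB L=WBOO
After move 3 (F'): F=OYOG U=GGGR R=BYYR D=BOYB L=WWOW
After move 4 (U): U=GGRG F=BYOG R=RRYR B=WWWB L=OYOW
After move 5 (F'): F=YGBO U=GGRY R=ORBR D=YWYB L=OGOR
Query: L face = OGOR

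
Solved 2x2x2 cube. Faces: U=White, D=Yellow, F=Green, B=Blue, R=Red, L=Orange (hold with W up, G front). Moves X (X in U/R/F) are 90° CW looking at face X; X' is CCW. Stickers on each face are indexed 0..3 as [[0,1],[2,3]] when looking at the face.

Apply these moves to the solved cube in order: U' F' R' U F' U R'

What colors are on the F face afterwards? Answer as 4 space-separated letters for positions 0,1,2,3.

After move 1 (U'): U=WWWW F=OOGG R=GGRR B=RRBB L=BBOO
After move 2 (F'): F=OGOG U=WWGR R=YGYR D=BOYY L=BWOW
After move 3 (R'): R=GRYY U=WBGR F=OWOR D=BGYG B=YROB
After move 4 (U): U=GWRB F=GROR R=YRYY B=BWOB L=OWOW
After move 5 (F'): F=RRGO U=GWYY R=GRBY D=WWYG L=OBOR
After move 6 (U): U=YGYW F=GRGO R=BWBY B=OBOB L=RROR
After move 7 (R'): R=WYBB U=YOYO F=GGGW D=WRYO B=GBWB
Query: F face = GGGW

Answer: G G G W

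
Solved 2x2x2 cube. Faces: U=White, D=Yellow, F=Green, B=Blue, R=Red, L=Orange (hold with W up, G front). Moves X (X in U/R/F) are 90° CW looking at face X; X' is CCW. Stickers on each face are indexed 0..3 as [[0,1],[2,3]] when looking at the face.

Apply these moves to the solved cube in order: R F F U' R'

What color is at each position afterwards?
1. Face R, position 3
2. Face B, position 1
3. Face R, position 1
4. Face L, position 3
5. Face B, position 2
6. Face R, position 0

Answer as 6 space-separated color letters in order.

After move 1 (R): R=RRRR U=WGWG F=GYGY D=YBYB B=WBWB
After move 2 (F): F=GGYY U=WGOO R=WRGR D=RRYB L=OYOB
After move 3 (F): F=YGYG U=WGBY R=OROR D=GWYB L=OROR
After move 4 (U'): U=GYWB F=ORYG R=YGOR B=ORWB L=WBOR
After move 5 (R'): R=GRYO U=GWWO F=OYYB D=GRYG B=BRWB
Query 1: R[3] = O
Query 2: B[1] = R
Query 3: R[1] = R
Query 4: L[3] = R
Query 5: B[2] = W
Query 6: R[0] = G

Answer: O R R R W G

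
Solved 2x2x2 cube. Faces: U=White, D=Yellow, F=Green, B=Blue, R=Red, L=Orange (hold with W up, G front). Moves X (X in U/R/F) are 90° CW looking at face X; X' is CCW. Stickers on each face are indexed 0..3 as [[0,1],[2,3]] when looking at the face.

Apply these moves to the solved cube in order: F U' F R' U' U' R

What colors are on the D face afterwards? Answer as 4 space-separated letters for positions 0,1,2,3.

After move 1 (F): F=GGGG U=WWOO R=WRWR D=RRYY L=OYOY
After move 2 (U'): U=WOWO F=OYGG R=GGWR B=WRBB L=BBOY
After move 3 (F): F=GOGY U=WOYB R=WGOR D=WGYY L=BROR
After move 4 (R'): R=GRWO U=WBYW F=GOGB D=WOYY B=YRGB
After move 5 (U'): U=BWWY F=BRGB R=GOWO B=GRGB L=YROR
After move 6 (U'): U=WYBW F=YRGB R=BRWO B=GOGB L=GROR
After move 7 (R): R=WBOR U=WRBB F=YOGY D=WGYG B=WOYB
Query: D face = WGYG

Answer: W G Y G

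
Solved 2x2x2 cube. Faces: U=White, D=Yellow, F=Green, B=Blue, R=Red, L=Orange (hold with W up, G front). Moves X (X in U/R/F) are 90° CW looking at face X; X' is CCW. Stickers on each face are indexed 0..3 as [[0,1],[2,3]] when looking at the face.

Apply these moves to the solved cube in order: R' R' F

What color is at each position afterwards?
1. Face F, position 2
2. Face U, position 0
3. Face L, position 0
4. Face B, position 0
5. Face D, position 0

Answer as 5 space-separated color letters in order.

Answer: B W O G R

Derivation:
After move 1 (R'): R=RRRR U=WBWB F=GWGW D=YGYG B=YBYB
After move 2 (R'): R=RRRR U=WYWY F=GBGB D=YWYW B=GBGB
After move 3 (F): F=GGBB U=WYOO R=WRYR D=RRYW L=OYOW
Query 1: F[2] = B
Query 2: U[0] = W
Query 3: L[0] = O
Query 4: B[0] = G
Query 5: D[0] = R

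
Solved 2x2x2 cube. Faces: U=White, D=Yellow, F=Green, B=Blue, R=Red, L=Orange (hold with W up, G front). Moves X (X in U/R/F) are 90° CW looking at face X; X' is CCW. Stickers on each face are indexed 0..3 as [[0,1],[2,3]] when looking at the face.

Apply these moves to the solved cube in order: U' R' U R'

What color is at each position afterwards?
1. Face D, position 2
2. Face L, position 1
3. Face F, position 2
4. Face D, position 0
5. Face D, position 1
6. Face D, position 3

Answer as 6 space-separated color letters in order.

Answer: Y W G Y R W

Derivation:
After move 1 (U'): U=WWWW F=OOGG R=GGRR B=RRBB L=BBOO
After move 2 (R'): R=GRGR U=WBWR F=OWGW D=YOYG B=YRYB
After move 3 (U): U=WWRB F=GRGW R=YRGR B=BBYB L=OWOO
After move 4 (R'): R=RRYG U=WYRB F=GWGB D=YRYW B=GBOB
Query 1: D[2] = Y
Query 2: L[1] = W
Query 3: F[2] = G
Query 4: D[0] = Y
Query 5: D[1] = R
Query 6: D[3] = W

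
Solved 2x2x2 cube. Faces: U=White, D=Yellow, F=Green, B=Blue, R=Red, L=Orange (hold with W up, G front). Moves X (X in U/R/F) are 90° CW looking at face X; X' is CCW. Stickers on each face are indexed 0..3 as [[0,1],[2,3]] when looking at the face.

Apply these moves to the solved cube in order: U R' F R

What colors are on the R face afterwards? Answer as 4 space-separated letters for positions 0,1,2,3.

After move 1 (U): U=WWWW F=RRGG R=BBRR B=OOBB L=GGOO
After move 2 (R'): R=BRBR U=WBWO F=RWGW D=YRYG B=YOYB
After move 3 (F): F=GRWW U=WBOG R=WROR D=BBYG L=GYOR
After move 4 (R): R=OWRR U=WROW F=GBWG D=BYYY B=GOBB
Query: R face = OWRR

Answer: O W R R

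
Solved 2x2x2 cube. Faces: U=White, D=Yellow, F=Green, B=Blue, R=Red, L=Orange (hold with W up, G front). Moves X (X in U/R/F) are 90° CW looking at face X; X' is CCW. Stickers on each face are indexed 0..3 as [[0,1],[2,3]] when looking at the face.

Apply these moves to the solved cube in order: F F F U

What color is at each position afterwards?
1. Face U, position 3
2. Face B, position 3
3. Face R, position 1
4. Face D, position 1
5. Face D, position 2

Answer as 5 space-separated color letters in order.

Answer: W B B O Y

Derivation:
After move 1 (F): F=GGGG U=WWOO R=WRWR D=RRYY L=OYOY
After move 2 (F): F=GGGG U=WWYY R=OROR D=WWYY L=OROR
After move 3 (F): F=GGGG U=WWRR R=YRYR D=OOYY L=OWOW
After move 4 (U): U=RWRW F=YRGG R=BBYR B=OWBB L=GGOW
Query 1: U[3] = W
Query 2: B[3] = B
Query 3: R[1] = B
Query 4: D[1] = O
Query 5: D[2] = Y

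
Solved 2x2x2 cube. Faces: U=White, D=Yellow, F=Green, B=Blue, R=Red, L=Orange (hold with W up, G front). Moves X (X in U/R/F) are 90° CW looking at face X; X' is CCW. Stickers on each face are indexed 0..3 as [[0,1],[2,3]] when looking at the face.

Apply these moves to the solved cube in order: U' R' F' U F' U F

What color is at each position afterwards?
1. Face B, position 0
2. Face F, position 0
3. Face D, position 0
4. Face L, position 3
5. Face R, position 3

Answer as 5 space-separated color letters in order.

After move 1 (U'): U=WWWW F=OOGG R=GGRR B=RRBB L=BBOO
After move 2 (R'): R=GRGR U=WBWR F=OWGW D=YOYG B=YRYB
After move 3 (F'): F=WWOG U=WBGG R=ORYR D=BOYG L=BROW
After move 4 (U): U=GWGB F=OROG R=YRYR B=BRYB L=WWOW
After move 5 (F'): F=RGOO U=GWYY R=ORBR D=WWYG L=WBOG
After move 6 (U): U=YGYW F=OROO R=BRBR B=WBYB L=RGOG
After move 7 (F): F=OOOR U=YGGG R=YRWR D=BBYG L=RWOW
Query 1: B[0] = W
Query 2: F[0] = O
Query 3: D[0] = B
Query 4: L[3] = W
Query 5: R[3] = R

Answer: W O B W R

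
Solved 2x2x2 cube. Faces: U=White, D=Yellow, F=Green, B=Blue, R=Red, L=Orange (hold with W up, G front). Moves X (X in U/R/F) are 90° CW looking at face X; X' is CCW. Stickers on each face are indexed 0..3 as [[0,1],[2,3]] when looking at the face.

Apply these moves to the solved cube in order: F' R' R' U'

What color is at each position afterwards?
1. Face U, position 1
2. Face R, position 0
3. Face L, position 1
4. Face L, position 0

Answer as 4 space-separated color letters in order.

Answer: Y G B G

Derivation:
After move 1 (F'): F=GGGG U=WWRR R=YRYR D=OOYY L=OWOW
After move 2 (R'): R=RRYY U=WBRB F=GWGR D=OGYG B=YBOB
After move 3 (R'): R=RYRY U=WORY F=GBGB D=OWYR B=GBGB
After move 4 (U'): U=OYWR F=OWGB R=GBRY B=RYGB L=GBOW
Query 1: U[1] = Y
Query 2: R[0] = G
Query 3: L[1] = B
Query 4: L[0] = G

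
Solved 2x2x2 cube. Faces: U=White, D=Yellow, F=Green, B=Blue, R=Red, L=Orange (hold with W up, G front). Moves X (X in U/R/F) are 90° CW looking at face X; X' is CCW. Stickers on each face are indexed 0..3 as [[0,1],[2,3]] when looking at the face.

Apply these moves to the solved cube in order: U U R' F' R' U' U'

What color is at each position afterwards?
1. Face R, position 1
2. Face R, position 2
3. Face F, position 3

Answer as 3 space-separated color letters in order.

After move 1 (U): U=WWWW F=RRGG R=BBRR B=OOBB L=GGOO
After move 2 (U): U=WWWW F=BBGG R=OORR B=GGBB L=RROO
After move 3 (R'): R=OROR U=WBWG F=BWGW D=YBYG B=YGYB
After move 4 (F'): F=WWBG U=WBOO R=BRYR D=ROYG L=RGOW
After move 5 (R'): R=RRBY U=WYOY F=WBBO D=RWYG B=GGOB
After move 6 (U'): U=YYWO F=RGBO R=WBBY B=RROB L=GGOW
After move 7 (U'): U=YOYW F=GGBO R=RGBY B=WBOB L=RROW
Query 1: R[1] = G
Query 2: R[2] = B
Query 3: F[3] = O

Answer: G B O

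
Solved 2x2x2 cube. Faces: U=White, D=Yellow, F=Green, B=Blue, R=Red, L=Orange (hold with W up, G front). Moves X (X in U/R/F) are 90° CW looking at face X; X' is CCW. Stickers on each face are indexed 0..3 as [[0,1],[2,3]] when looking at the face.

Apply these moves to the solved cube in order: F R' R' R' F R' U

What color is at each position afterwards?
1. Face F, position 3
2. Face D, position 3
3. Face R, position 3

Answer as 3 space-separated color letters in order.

After move 1 (F): F=GGGG U=WWOO R=WRWR D=RRYY L=OYOY
After move 2 (R'): R=RRWW U=WBOB F=GWGO D=RGYG B=YBRB
After move 3 (R'): R=RWRW U=WROY F=GBGB D=RWYO B=GBGB
After move 4 (R'): R=WWRR U=WGOG F=GRGY D=RBYB B=OBWB
After move 5 (F): F=GGYR U=WGYY R=OWGR D=RWYB L=OROB
After move 6 (R'): R=WROG U=WWYO F=GGYY D=RGYR B=BBWB
After move 7 (U): U=YWOW F=WRYY R=BBOG B=ORWB L=GGOB
Query 1: F[3] = Y
Query 2: D[3] = R
Query 3: R[3] = G

Answer: Y R G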